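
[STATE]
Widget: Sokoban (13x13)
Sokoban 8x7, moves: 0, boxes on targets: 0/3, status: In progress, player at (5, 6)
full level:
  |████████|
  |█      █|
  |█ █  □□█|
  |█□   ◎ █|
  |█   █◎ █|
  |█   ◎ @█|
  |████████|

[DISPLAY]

████████     
█      █     
█ █  □□█     
█□   ◎ █     
█   █◎ █     
█   ◎ @█     
████████     
Moves: 0  0/3
             
             
             
             
             


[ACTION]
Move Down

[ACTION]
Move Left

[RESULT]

████████     
█      █     
█ █  □□█     
█□   ◎ █     
█   █◎ █     
█   ◎@ █     
████████     
Moves: 1  0/3
             
             
             
             
             


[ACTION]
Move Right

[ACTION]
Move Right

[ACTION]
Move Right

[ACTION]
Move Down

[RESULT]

████████     
█      █     
█ █  □□█     
█□   ◎ █     
█   █◎ █     
█   ◎ @█     
████████     
Moves: 2  0/3
             
             
             
             
             


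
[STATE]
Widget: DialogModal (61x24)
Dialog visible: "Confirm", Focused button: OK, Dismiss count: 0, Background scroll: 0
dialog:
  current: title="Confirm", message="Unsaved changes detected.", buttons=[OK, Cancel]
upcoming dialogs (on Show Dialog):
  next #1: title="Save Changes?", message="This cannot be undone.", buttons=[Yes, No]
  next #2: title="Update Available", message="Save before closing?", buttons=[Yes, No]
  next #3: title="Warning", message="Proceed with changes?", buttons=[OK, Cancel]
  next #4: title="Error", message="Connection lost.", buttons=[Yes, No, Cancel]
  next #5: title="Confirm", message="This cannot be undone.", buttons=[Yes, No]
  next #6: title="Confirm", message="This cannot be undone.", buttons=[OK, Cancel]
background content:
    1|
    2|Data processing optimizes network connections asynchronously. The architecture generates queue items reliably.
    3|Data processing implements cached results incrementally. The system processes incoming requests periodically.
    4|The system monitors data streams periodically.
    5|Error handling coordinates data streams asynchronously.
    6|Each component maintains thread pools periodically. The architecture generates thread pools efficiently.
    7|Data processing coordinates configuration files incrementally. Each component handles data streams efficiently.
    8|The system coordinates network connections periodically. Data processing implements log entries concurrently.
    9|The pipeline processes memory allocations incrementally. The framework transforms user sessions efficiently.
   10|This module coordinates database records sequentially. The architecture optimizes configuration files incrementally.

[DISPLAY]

                                                             
Data processing optimizes network connections asynchronously.
Data processing implements cached results incrementally. The 
The system monitors data streams periodically.               
Error handling coordinates data streams asynchronously.      
Each component maintains thread pools periodically. The archi
Data processing coordinates configuration files incrementally
The system coordinates network connections periodically. Data
The pipeline processes memory allocations incrementally. The 
This module coor┌───────────────────────────┐entially. The ar
                │          Confirm          │                
                │ Unsaved changes detected. │                
                │       [OK]  Cancel        │                
                └───────────────────────────┘                
                                                             
                                                             
                                                             
                                                             
                                                             
                                                             
                                                             
                                                             
                                                             
                                                             


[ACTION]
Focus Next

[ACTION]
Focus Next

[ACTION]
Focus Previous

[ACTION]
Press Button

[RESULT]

                                                             
Data processing optimizes network connections asynchronously.
Data processing implements cached results incrementally. The 
The system monitors data streams periodically.               
Error handling coordinates data streams asynchronously.      
Each component maintains thread pools periodically. The archi
Data processing coordinates configuration files incrementally
The system coordinates network connections periodically. Data
The pipeline processes memory allocations incrementally. The 
This module coordinates database records sequentially. The ar
                                                             
                                                             
                                                             
                                                             
                                                             
                                                             
                                                             
                                                             
                                                             
                                                             
                                                             
                                                             
                                                             
                                                             


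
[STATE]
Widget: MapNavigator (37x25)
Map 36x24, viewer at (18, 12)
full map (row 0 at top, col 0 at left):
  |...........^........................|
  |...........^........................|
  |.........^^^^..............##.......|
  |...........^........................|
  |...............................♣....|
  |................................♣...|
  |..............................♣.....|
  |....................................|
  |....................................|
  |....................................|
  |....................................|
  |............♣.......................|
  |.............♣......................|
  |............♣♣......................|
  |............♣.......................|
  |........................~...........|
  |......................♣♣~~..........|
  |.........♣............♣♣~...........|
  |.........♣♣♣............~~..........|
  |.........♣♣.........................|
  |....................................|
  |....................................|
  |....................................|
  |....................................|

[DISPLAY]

...........^........................ 
...........^........................ 
.........^^^^..............##....... 
...........^........................ 
...............................♣.... 
................................♣... 
..............................♣..... 
.................................... 
.................................... 
.................................... 
.................................... 
............♣....................... 
.............♣....@................. 
............♣♣...................... 
............♣....................... 
........................~........... 
......................♣♣~~.......... 
.........♣............♣♣~........... 
.........♣♣♣............~~.......... 
.........♣♣......................... 
.................................... 
.................................... 
.................................... 
.................................... 
                                     


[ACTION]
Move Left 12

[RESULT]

            ...........^.............
            ...........^.............
            .........^^^^............
            ...........^.............
            .........................
            .........................
            .........................
            .........................
            .........................
            .........................
            .........................
            ............♣............
            ......@......♣...........
            ............♣♣...........
            ............♣............
            ........................~
            ......................♣♣~
            .........♣............♣♣~
            .........♣♣♣............~
            .........♣♣..............
            .........................
            .........................
            .........................
            .........................
                                     


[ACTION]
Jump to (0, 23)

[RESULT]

                  ............♣......
                  .............♣.....
                  ............♣♣.....
                  ............♣......
                  ...................
                  ...................
                  .........♣.........
                  .........♣♣♣.......
                  .........♣♣........
                  ...................
                  ...................
                  ...................
                  @..................
                                     
                                     
                                     
                                     
                                     
                                     
                                     
                                     
                                     
                                     
                                     
                                     


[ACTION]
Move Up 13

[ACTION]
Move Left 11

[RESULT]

                                     
                                     
                  ...........^.......
                  ...........^.......
                  .........^^^^......
                  ...........^.......
                  ...................
                  ...................
                  ...................
                  ...................
                  ...................
                  ...................
                  @..................
                  ............♣......
                  .............♣.....
                  ............♣♣.....
                  ............♣......
                  ...................
                  ...................
                  .........♣.........
                  .........♣♣♣.......
                  .........♣♣........
                  ...................
                  ...................
                  ...................


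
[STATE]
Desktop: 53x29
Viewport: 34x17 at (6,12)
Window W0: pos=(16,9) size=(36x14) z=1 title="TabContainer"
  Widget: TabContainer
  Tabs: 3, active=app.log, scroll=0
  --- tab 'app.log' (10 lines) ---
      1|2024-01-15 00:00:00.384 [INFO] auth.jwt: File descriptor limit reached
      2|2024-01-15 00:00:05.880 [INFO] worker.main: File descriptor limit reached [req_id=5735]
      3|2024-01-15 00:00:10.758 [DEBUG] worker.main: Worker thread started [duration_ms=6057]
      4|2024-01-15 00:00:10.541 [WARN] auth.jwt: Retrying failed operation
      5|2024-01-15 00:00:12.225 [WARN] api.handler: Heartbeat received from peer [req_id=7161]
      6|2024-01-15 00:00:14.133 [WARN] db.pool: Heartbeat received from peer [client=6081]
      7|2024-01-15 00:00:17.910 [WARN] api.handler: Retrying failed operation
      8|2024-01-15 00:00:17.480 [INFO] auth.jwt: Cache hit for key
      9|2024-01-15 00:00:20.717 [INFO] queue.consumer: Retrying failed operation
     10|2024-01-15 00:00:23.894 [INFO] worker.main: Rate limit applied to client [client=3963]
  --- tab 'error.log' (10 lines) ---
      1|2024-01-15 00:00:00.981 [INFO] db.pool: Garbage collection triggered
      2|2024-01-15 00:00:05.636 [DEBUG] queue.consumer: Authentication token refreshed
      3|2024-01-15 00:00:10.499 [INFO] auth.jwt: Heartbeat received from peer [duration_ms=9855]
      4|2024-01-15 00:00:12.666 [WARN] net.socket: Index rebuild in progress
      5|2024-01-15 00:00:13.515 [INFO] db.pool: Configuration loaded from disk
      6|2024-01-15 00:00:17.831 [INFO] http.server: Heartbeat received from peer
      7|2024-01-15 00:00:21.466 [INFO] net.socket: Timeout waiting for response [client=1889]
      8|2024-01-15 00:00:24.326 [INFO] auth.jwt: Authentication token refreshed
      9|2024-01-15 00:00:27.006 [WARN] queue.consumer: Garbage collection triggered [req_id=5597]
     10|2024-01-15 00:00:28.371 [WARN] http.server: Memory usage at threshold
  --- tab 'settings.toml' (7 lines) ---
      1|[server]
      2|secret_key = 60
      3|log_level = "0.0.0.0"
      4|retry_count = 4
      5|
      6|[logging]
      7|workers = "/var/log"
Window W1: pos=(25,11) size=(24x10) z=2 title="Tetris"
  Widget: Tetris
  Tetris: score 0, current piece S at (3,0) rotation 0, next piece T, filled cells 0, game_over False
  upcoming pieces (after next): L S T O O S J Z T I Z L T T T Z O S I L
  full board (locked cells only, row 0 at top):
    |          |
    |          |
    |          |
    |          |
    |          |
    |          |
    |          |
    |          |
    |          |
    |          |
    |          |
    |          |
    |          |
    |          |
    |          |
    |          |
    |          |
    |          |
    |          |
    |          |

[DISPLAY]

          ┃[app.log┃ Tetris       
          ┃────────┠──────────────
          ┃2024-01-┃          │Nex
          ┃2024-01-┃          │ ▒ 
          ┃2024-01-┃          │▒▒▒
          ┃2024-01-┃          │   
          ┃2024-01-┃          │   
          ┃2024-01-┃          │   
          ┃2024-01-┗━━━━━━━━━━━━━━
          ┃2024-01-15 00:00:17.480
          ┗━━━━━━━━━━━━━━━━━━━━━━━
                                  
                                  
                                  
                                  
                                  
                                  


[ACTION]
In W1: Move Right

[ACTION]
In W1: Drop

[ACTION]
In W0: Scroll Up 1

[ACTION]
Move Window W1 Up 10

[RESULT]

          ┃[app.log]│ error.log │ 
          ┃───────────────────────
          ┃2024-01-15 00:00:00.384
          ┃2024-01-15 00:00:05.880
          ┃2024-01-15 00:00:10.758
          ┃2024-01-15 00:00:10.541
          ┃2024-01-15 00:00:12.225
          ┃2024-01-15 00:00:14.133
          ┃2024-01-15 00:00:17.910
          ┃2024-01-15 00:00:17.480
          ┗━━━━━━━━━━━━━━━━━━━━━━━
                                  
                                  
                                  
                                  
                                  
                                  


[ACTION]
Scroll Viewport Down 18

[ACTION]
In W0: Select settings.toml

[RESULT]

          ┃ app.log │ error.log │[
          ┃───────────────────────
          ┃[server]               
          ┃secret_key = 60        
          ┃log_level = "0.0.0.0"  
          ┃retry_count = 4        
          ┃                       
          ┃[logging]              
          ┃workers = "/var/log"   
          ┃                       
          ┗━━━━━━━━━━━━━━━━━━━━━━━
                                  
                                  
                                  
                                  
                                  
                                  


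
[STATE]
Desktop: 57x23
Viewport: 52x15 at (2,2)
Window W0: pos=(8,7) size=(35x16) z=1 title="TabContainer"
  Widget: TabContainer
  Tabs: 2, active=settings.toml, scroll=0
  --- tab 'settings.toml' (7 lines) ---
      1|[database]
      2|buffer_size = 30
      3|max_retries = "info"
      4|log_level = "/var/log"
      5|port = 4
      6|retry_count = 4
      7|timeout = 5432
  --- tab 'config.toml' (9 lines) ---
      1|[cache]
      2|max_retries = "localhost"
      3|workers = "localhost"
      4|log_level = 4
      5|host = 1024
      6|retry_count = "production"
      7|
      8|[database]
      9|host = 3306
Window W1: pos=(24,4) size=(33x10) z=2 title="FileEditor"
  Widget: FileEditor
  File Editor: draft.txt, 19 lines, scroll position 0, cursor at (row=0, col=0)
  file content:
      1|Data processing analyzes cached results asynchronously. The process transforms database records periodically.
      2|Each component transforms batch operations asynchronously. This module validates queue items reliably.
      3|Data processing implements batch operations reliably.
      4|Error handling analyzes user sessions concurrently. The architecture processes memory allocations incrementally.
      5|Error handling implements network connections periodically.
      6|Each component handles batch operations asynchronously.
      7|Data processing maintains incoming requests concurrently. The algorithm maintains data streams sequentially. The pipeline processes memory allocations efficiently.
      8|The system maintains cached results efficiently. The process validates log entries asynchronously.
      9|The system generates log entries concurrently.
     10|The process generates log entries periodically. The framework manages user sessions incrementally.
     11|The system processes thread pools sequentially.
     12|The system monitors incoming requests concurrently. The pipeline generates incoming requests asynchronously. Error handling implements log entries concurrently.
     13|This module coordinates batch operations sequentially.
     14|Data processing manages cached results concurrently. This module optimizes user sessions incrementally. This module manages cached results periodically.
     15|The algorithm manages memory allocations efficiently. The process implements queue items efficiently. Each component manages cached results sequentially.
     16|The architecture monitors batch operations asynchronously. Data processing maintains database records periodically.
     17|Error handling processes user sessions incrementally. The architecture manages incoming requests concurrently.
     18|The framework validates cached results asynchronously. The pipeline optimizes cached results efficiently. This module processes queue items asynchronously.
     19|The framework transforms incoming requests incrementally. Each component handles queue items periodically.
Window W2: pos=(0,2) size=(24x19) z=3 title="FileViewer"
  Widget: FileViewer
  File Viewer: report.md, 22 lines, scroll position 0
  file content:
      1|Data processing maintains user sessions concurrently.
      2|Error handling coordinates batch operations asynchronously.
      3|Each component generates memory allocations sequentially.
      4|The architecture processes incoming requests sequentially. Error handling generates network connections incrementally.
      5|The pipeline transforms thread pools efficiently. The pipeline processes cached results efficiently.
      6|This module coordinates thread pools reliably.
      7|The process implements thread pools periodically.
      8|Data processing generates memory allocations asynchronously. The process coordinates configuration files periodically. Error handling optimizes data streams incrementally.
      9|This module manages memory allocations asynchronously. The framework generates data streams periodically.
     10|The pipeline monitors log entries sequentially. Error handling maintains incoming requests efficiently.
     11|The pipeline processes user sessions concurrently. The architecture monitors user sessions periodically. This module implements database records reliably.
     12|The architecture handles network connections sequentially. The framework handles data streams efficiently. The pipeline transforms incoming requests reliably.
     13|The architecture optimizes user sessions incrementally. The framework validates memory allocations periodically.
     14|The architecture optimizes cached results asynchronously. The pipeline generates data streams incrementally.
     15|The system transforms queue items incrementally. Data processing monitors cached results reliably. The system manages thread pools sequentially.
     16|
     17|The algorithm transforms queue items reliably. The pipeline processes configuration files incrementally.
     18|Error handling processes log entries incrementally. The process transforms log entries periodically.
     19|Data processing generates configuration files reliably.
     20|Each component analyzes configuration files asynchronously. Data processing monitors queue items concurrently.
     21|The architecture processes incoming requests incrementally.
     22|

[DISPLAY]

━━━━━━━━━━━━━━━━━━━━━┓                              
FileViewer           ┃                              
─────────────────────┨┏━━━━━━━━━━━━━━━━━━━━━━━━━━━━━
ata processing maint▲┃┃ FileEditor                  
rror handling coordi█┃┠─────────────────────────────
ach component genera░┃┃█ata processing analyzes cach
he architecture proc░┃┃Each component transforms bat
he pipeline transfor░┃┃Data processing implements ba
his module coordinat░┃┃Error handling analyzes user 
he process implement░┃┃Error handling implements net
ata processing gener░┃┃Each component handles batch 
his module manages m░┃┗━━━━━━━━━━━━━━━━━━━━━━━━━━━━━
he pipeline monitors░┃info"             ┃           
he pipeline processe░┃ar/log"           ┃           
he architecture hand░┃                  ┃           


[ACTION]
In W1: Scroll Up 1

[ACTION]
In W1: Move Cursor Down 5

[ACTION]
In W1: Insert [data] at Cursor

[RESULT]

━━━━━━━━━━━━━━━━━━━━━┓                              
FileViewer           ┃                              
─────────────────────┨┏━━━━━━━━━━━━━━━━━━━━━━━━━━━━━
ata processing maint▲┃┃ FileEditor                  
rror handling coordi█┃┠─────────────────────────────
ach component genera░┃┃Data processing analyzes cach
he architecture proc░┃┃Each component transforms bat
he pipeline transfor░┃┃Data processing implements ba
his module coordinat░┃┃Error handling analyzes user 
he process implement░┃┃Error handling implements net
ata processing gener░┃┃data█ach component handles ba
his module manages m░┃┗━━━━━━━━━━━━━━━━━━━━━━━━━━━━━
he pipeline monitors░┃info"             ┃           
he pipeline processe░┃ar/log"           ┃           
he architecture hand░┃                  ┃           


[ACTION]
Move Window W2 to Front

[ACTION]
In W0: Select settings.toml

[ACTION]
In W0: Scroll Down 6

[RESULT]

━━━━━━━━━━━━━━━━━━━━━┓                              
FileViewer           ┃                              
─────────────────────┨┏━━━━━━━━━━━━━━━━━━━━━━━━━━━━━
ata processing maint▲┃┃ FileEditor                  
rror handling coordi█┃┠─────────────────────────────
ach component genera░┃┃Data processing analyzes cach
he architecture proc░┃┃Each component transforms bat
he pipeline transfor░┃┃Data processing implements ba
his module coordinat░┃┃Error handling analyzes user 
he process implement░┃┃Error handling implements net
ata processing gener░┃┃data█ach component handles ba
his module manages m░┃┗━━━━━━━━━━━━━━━━━━━━━━━━━━━━━
he pipeline monitors░┃                  ┃           
he pipeline processe░┃                  ┃           
he architecture hand░┃                  ┃           


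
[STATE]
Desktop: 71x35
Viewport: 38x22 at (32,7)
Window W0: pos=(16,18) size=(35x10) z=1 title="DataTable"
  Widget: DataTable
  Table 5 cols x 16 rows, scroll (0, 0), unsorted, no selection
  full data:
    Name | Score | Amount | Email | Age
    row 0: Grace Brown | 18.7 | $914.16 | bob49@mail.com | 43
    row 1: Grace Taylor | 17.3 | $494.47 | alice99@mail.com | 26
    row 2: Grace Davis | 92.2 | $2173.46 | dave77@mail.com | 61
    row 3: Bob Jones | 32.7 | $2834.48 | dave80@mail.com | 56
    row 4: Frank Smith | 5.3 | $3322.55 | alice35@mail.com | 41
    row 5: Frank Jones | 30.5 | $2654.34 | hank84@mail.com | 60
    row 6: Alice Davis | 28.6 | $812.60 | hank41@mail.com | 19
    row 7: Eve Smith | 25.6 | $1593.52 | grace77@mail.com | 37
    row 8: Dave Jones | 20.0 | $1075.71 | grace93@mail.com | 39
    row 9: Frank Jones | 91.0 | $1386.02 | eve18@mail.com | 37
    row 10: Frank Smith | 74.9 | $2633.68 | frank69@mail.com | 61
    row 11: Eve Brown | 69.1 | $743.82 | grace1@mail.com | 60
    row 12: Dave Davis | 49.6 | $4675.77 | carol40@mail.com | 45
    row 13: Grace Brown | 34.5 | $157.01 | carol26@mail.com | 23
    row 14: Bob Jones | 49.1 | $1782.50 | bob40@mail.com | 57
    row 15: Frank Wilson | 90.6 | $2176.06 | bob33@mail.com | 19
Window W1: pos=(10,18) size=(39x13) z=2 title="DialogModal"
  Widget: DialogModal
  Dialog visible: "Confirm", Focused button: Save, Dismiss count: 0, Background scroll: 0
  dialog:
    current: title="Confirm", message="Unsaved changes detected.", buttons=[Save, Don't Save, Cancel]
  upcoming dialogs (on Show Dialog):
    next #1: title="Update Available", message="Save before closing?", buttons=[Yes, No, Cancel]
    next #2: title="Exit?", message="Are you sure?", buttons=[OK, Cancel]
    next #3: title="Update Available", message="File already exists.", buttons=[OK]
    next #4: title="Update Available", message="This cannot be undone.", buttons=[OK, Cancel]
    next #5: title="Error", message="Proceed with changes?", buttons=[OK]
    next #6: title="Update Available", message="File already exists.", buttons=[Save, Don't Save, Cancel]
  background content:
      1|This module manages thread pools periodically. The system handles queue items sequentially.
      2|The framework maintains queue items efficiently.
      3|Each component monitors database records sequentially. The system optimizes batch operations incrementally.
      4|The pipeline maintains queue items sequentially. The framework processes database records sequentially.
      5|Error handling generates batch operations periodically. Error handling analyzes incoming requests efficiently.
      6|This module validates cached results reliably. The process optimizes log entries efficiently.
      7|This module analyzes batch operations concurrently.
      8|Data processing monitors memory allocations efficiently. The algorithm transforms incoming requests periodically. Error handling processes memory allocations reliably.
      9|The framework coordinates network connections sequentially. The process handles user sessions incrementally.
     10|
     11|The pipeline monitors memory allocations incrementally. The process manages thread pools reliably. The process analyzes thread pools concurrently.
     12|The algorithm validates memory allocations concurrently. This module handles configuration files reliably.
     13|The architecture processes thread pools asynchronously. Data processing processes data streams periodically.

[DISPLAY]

                                      
                                      
                                      
                                      
                                      
                                      
                                      
                                      
                                      
                                      
                                      
━━━━━━━━━━━━━━━━┓━┓                   
                ┃ ┃                   
────────────────┨─┨                   
hread pools peri┃l┃                   
ns queue items e┃─┃                   
────────────┐eco┃9┃                   
            │ se┃e┃                   
detected.   │rat┃7┃                   
e   Cancel  │ts ┃8┃                   
────────────┘ons┃━┛                   
ors memory alloc┃                     


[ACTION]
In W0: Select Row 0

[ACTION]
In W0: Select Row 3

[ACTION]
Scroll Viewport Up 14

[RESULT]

                                      
                                      
                                      
                                      
                                      
                                      
                                      
                                      
                                      
                                      
                                      
                                      
                                      
                                      
                                      
                                      
                                      
                                      
━━━━━━━━━━━━━━━━┓━┓                   
                ┃ ┃                   
────────────────┨─┨                   
hread pools peri┃l┃                   


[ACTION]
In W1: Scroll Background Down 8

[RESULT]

                                      
                                      
                                      
                                      
                                      
                                      
                                      
                                      
                                      
                                      
                                      
                                      
                                      
                                      
                                      
                                      
                                      
                                      
━━━━━━━━━━━━━━━━┓━┓                   
                ┃ ┃                   
────────────────┨─┨                   
ates network con┃l┃                   


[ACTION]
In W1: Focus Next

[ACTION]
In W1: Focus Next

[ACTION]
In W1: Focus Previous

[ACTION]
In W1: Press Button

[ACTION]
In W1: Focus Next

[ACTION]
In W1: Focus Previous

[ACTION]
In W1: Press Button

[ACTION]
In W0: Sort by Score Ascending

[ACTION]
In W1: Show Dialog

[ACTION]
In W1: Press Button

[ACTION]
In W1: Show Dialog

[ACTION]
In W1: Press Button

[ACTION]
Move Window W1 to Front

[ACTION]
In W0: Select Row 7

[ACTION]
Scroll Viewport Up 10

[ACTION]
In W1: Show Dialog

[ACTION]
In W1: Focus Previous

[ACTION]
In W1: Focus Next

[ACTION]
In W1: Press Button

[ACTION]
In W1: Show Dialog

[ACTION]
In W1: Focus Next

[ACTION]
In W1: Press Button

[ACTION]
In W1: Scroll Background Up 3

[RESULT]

                                      
                                      
                                      
                                      
                                      
                                      
                                      
                                      
                                      
                                      
                                      
                                      
                                      
                                      
                                      
                                      
                                      
                                      
━━━━━━━━━━━━━━━━┓━┓                   
                ┃ ┃                   
────────────────┨─┨                   
 cached results ┃l┃                   


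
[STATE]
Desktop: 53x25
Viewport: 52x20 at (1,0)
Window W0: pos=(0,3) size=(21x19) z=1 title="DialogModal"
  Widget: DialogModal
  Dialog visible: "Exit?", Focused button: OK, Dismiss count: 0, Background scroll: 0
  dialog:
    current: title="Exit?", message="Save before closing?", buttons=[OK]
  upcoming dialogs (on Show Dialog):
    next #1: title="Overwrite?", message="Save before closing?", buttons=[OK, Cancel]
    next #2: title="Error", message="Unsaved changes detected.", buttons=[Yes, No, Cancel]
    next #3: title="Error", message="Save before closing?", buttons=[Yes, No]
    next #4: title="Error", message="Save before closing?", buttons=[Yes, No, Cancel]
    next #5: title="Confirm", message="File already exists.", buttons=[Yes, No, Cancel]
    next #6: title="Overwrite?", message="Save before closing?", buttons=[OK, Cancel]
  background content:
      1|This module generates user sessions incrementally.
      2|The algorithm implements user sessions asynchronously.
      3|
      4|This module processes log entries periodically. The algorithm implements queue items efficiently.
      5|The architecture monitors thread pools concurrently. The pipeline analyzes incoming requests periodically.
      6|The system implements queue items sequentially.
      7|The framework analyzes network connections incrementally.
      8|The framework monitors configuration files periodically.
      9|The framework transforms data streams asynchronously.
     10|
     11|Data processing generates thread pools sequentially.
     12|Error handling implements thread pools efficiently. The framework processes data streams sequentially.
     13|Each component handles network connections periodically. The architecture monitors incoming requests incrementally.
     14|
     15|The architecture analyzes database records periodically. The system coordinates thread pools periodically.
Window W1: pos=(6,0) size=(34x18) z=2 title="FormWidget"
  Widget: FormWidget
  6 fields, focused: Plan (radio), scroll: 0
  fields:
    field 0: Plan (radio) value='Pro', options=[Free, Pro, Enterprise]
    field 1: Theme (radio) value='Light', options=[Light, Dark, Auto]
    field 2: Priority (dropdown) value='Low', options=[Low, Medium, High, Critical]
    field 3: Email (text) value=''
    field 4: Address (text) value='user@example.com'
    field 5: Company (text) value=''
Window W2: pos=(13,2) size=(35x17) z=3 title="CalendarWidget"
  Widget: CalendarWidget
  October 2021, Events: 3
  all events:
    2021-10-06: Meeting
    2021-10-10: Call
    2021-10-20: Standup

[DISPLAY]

     ┏━━━━━━━━━━━━━━━━━━━━━━━━━━━━━━━━┓             
     ┃ FormWidget                     ┃             
     ┠──────┏━━━━━━━━━━━━━━━━━━━━━━━━━━━━━━━━━┓     
━━━━━┃> Plan┃ CalendarWidget                  ┃     
 Dial┃  Them┠─────────────────────────────────┨     
─────┃  Prio┃           October 2021          ┃     
This ┃  Emai┃Mo Tu We Th Fr Sa Su             ┃     
The a┃  Addr┃             1  2  3             ┃     
     ┃  Comp┃ 4  5  6*  7  8  9 10*           ┃     
This ┃      ┃11 12 13 14 15 16 17             ┃     
The a┃      ┃18 19 20* 21 22 23 24            ┃     
Th┌──┃      ┃25 26 27 28 29 30 31             ┃     
Th│  ┃      ┃                                 ┃     
Th│Sa┃      ┃                                 ┃     
Th│  ┃      ┃                                 ┃     
  └──┃      ┃                                 ┃     
Data ┃      ┃                                 ┃     
Error┗━━━━━━┃                                 ┃     
Each compone┗━━━━━━━━━━━━━━━━━━━━━━━━━━━━━━━━━┛     
                   ┃                                


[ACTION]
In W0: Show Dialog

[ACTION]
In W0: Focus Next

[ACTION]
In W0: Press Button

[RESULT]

     ┏━━━━━━━━━━━━━━━━━━━━━━━━━━━━━━━━┓             
     ┃ FormWidget                     ┃             
     ┠──────┏━━━━━━━━━━━━━━━━━━━━━━━━━━━━━━━━━┓     
━━━━━┃> Plan┃ CalendarWidget                  ┃     
 Dial┃  Them┠─────────────────────────────────┨     
─────┃  Prio┃           October 2021          ┃     
This ┃  Emai┃Mo Tu We Th Fr Sa Su             ┃     
The a┃  Addr┃             1  2  3             ┃     
     ┃  Comp┃ 4  5  6*  7  8  9 10*           ┃     
This ┃      ┃11 12 13 14 15 16 17             ┃     
The a┃      ┃18 19 20* 21 22 23 24            ┃     
The s┃      ┃25 26 27 28 29 30 31             ┃     
The f┃      ┃                                 ┃     
The f┃      ┃                                 ┃     
The f┃      ┃                                 ┃     
     ┃      ┃                                 ┃     
Data ┃      ┃                                 ┃     
Error┗━━━━━━┃                                 ┃     
Each compone┗━━━━━━━━━━━━━━━━━━━━━━━━━━━━━━━━━┛     
                   ┃                                


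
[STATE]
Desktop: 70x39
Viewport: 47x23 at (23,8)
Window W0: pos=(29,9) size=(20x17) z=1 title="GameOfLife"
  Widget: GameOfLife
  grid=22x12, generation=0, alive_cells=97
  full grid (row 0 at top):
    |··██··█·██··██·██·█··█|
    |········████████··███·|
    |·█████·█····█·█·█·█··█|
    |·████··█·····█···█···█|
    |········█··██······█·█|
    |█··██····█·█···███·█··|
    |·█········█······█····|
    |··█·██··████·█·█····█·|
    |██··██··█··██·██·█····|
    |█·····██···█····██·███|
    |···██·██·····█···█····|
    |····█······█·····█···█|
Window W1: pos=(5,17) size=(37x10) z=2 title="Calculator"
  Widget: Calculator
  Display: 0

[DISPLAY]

                                               
      ┏━━━━━━━━━━━━━━━━━━┓                     
      ┃ GameOfLife       ┃                     
      ┠──────────────────┨                     
      ┃Gen: 0            ┃                     
      ┃██··█·██··██·██·█·┃                     
      ┃······████████··██┃                     
      ┃████·█····█·█·█·█·┃                     
      ┃███··█·····█···█··┃                     
━━━━━━━━━━━━━━━━━━┓·····█┃                     
                  ┃·███·█┃                     
──────────────────┨···█··┃                     
                 0┃·█····┃                     
                  ┃██·█··┃                     
                  ┃··██·█┃                     
                  ┃···█··┃                     
                  ┃···█··┃                     
                  ┃━━━━━━┛                     
━━━━━━━━━━━━━━━━━━┛                            
                                               
                                               
                                               
                                               


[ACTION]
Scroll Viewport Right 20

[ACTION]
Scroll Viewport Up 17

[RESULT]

                                               
                                               
                                               
                                               
                                               
                                               
                                               
                                               
                                               
      ┏━━━━━━━━━━━━━━━━━━┓                     
      ┃ GameOfLife       ┃                     
      ┠──────────────────┨                     
      ┃Gen: 0            ┃                     
      ┃██··█·██··██·██·█·┃                     
      ┃······████████··██┃                     
      ┃████·█····█·█·█·█·┃                     
      ┃███··█·····█···█··┃                     
━━━━━━━━━━━━━━━━━━┓·····█┃                     
                  ┃·███·█┃                     
──────────────────┨···█··┃                     
                 0┃·█····┃                     
                  ┃██·█··┃                     
                  ┃··██·█┃                     


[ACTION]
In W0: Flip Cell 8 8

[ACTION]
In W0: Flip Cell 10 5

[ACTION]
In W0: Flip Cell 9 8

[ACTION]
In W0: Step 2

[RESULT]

                                               
                                               
                                               
                                               
                                               
                                               
                                               
                                               
                                               
      ┏━━━━━━━━━━━━━━━━━━┓                     
      ┃ GameOfLife       ┃                     
      ┠──────────────────┨                     
      ┃Gen: 2            ┃                     
      ┃····██········███·┃                     
      ┃···█····█····█··█·┃                     
      ┃█·█····███······█·┃                     
      ┃█··█··········█·█·┃                     
━━━━━━━━━━━━━━━━━━┓······┃                     
                  ┃·█····┃                     
──────────────────┨██·██·┃                     
                 0┃·····█┃                     
                  ┃···███┃                     
                  ┃·█·█·█┃                     
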